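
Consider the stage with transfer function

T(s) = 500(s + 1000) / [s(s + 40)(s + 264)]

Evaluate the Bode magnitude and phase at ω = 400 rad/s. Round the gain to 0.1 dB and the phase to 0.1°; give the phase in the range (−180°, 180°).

-43.1 dB, 150.9°

At s = jω = j400:
zero (s+1000): 1000 + j400 → |·| = √(1000²+400²) = √1160000 ≈ 1077, ∠ = arctan(400/1000) ≈ 21.80°
pole (s+40): 40 + j400 → |·| = √(40²+400²) = √161600 ≈ 402, ∠ = arctan(400/40) ≈ 84.29°
pole (s+264): 264 + j400 → |·| = √(264²+400²) = √229696 ≈ 479.27, ∠ = arctan(400/264) ≈ 56.58°
pole at origin: |s| = 400, ∠ = 90.00° (in denominator)
|T| = 500 · 1077 / 7.7067e+07 ≈ 0.0069874
Gain = 20 log₁₀(0.0069874) ≈ -43.11 dB
∠T = 21.80° − 230.87° = -209.07° ≡ 150.93° (principal value)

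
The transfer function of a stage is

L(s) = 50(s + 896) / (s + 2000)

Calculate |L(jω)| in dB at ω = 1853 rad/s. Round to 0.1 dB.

At s = jω = j1853:
zero (s+896): 896 + j1853 → |·| = √(896²+1853²) = √4236425 ≈ 2058.3, ∠ = arctan(1853/896) ≈ 64.19°
pole (s+2000): 2000 + j1853 → |·| = √(2000²+1853²) = √7433609 ≈ 2726.5, ∠ = arctan(1853/2000) ≈ 42.82°
|L| = 50 · 2058.3 / 2726.5 ≈ 37.746
Gain = 20 log₁₀(37.746) ≈ 31.54 dB

31.5 dB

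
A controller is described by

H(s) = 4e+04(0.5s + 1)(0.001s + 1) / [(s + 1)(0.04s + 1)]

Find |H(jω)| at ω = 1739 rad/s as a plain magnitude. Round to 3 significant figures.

At ω = 1739 rad/s:
zero (1 + j1739·0.5) = 1 + j869.5 → |·| ≈ 869.5, ∠ ≈ 89.93°
zero (1 + j1739·0.001) = 1 + j1.739 → |·| ≈ 2.006, ∠ ≈ 60.10°
pole (1 + j1739·1) = 1 + j1739 → |·| ≈ 1739, ∠ ≈ 89.97°
pole (1 + j1739·0.04) = 1 + j69.56 → |·| ≈ 69.567, ∠ ≈ 89.18°
|H| = 4e+04 · 869.5 · 2.006 / (1739 · 69.567) ≈ 576.71

577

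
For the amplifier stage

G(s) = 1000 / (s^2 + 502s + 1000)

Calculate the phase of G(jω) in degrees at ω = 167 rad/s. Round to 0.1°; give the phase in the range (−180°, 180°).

-107.8°

Substitute s = j167:
Numerator: 1000 = 1000 + j0
Denominator: (j167)^2 + 502(j167) + 1000 = -26889 + j83834
|N| = √(1000² + 0²) ≈ 1000, ∠N ≈ 0.00°
|D| = √(26889² + 83834²) ≈ 88041, ∠D ≈ 107.78°
∠G = 0.00° − 107.78° = -107.78°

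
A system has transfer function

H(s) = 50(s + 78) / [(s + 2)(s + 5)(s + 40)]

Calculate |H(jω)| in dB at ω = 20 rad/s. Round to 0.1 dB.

-13.3 dB

At s = jω = j20:
zero (s+78): 78 + j20 → |·| = √(78²+20²) = √6484 ≈ 80.523, ∠ = arctan(20/78) ≈ 14.38°
pole (s+2): 2 + j20 → |·| = √(2²+20²) = √404 ≈ 20.1, ∠ = arctan(20/2) ≈ 84.29°
pole (s+5): 5 + j20 → |·| = √(5²+20²) = √425 ≈ 20.616, ∠ = arctan(20/5) ≈ 75.96°
pole (s+40): 40 + j20 → |·| = √(40²+20²) = √2000 ≈ 44.721, ∠ = arctan(20/40) ≈ 26.57°
|H| = 50 · 80.523 / 18532 ≈ 0.21725
Gain = 20 log₁₀(0.21725) ≈ -13.26 dB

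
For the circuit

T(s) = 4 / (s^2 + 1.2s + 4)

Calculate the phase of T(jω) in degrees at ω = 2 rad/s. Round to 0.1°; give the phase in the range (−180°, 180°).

At s = jω = j2:
quadratic: (j2)² + 1.2·j2 + 4 = 0 + j2.4 → |·| ≈ 2.4, ∠ ≈ 90.00°
∠T = 0.00° − 90.00° = -90.00°

-90.0°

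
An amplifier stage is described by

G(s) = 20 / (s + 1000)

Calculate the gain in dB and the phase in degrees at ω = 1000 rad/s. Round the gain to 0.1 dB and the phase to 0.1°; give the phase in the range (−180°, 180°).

-37.0 dB, -45.0°

At s = jω = j1000:
pole (s+1000): 1000 + j1000 → |·| = √(1000²+1000²) = √2000000 ≈ 1414.2, ∠ = arctan(1000/1000) ≈ 45.00°
|G| = 20 / 1414.2 ≈ 0.014142
Gain = 20 log₁₀(0.014142) ≈ -36.99 dB
∠G = 0.00° − 45.00° = -45.00°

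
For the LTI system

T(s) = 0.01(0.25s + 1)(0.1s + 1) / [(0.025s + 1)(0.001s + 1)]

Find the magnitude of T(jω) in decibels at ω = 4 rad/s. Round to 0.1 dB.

-36.4 dB

At ω = 4 rad/s:
zero (1 + j4·0.25) = 1 + j1 → |·| ≈ 1.4142, ∠ ≈ 45.00°
zero (1 + j4·0.1) = 1 + j0.4 → |·| ≈ 1.077, ∠ ≈ 21.80°
pole (1 + j4·0.025) = 1 + j0.1 → |·| ≈ 1.005, ∠ ≈ 5.71°
pole (1 + j4·0.001) = 1 + j0.004 → |·| ≈ 1, ∠ ≈ 0.23°
|T| = 0.01 · 1.4142 · 1.077 / (1.005 · 1) ≈ 0.015155
Gain = 20 log₁₀(0.015155) ≈ -36.39 dB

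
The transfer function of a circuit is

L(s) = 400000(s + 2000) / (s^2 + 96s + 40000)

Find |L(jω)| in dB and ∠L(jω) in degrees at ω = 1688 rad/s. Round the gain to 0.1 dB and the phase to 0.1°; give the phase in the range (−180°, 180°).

51.4 dB, -136.5°

At s = jω = j1688:
zero (s+2000): 2000 + j1688 → |·| = √(2000²+1688²) = √6849344 ≈ 2617.1, ∠ = arctan(1688/2000) ≈ 40.16°
quadratic: (j1688)² + 96·j1688 + 40000 = -2809344 + j162048 → |·| ≈ 2.814e+06, ∠ ≈ 176.70°
|L| = 400000 · 2617.1 / 2.814e+06 ≈ 372.01
Gain = 20 log₁₀(372.01) ≈ 51.41 dB
∠L = 40.16° − 176.70° = -136.54°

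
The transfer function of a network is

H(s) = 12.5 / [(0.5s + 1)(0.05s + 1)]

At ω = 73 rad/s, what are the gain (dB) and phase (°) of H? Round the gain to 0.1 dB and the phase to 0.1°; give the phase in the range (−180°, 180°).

At ω = 73 rad/s:
pole (1 + j73·0.5) = 1 + j36.5 → |·| ≈ 36.514, ∠ ≈ 88.43°
pole (1 + j73·0.05) = 1 + j3.65 → |·| ≈ 3.7845, ∠ ≈ 74.68°
|H| = 12.5 · 1 / (36.514 · 3.7845) ≈ 0.090457
Gain = 20 log₁₀(0.090457) ≈ -20.87 dB
∠H = (0°) − (88.43° + 74.68°) = -163.11°

-20.9 dB, -163.1°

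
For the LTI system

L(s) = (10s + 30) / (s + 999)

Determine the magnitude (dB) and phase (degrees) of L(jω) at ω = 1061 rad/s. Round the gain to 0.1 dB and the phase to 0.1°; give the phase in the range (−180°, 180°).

17.2 dB, 43.1°

Substitute s = j1061:
Numerator: 10(j1061) + 30 = 30 + j10610
Denominator: (j1061) + 999 = 999 + j1061
|N| = √(30² + 10610²) ≈ 10610, ∠N ≈ 89.84°
|D| = √(999² + 1061²) ≈ 1457.3, ∠D ≈ 46.72°
|L| = 10610 / 1457.3 ≈ 7.2806
Gain = 20 log₁₀(7.2806) ≈ 17.24 dB
∠L = 89.84° − 46.72° = 43.12°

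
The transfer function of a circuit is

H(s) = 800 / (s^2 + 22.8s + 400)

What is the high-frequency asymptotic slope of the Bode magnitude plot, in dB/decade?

-40 dB/decade

Each pole contributes −20 dB/decade at high frequency; each zero contributes +20 dB/decade.
Net: 0 zero(s) − 2 pole(s) → -40 dB/decade.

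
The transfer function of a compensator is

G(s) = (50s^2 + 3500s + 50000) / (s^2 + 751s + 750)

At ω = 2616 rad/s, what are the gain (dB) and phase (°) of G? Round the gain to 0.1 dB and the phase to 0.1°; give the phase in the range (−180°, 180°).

33.6 dB, 14.5°

Substitute s = j2616:
Numerator: 50(j2616)^2 + 3500(j2616) + 50000 = -342122800 + j9156000
Denominator: (j2616)^2 + 751(j2616) + 750 = -6842706 + j1964616
|N| = √(342122800² + 9156000²) ≈ 3.4225e+08, ∠N ≈ 178.47°
|D| = √(6842706² + 1964616²) ≈ 7.1192e+06, ∠D ≈ 163.98°
|G| = 3.4225e+08 / 7.1192e+06 ≈ 48.074
Gain = 20 log₁₀(48.074) ≈ 33.64 dB
∠G = 178.47° − 163.98° = 14.49°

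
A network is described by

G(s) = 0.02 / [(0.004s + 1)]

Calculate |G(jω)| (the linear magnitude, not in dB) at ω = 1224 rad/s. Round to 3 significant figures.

0.00400

At ω = 1224 rad/s:
pole (1 + j1224·0.004) = 1 + j4.896 → |·| ≈ 4.9971, ∠ ≈ 78.46°
|G| = 0.02 · 1 / (4.9971) ≈ 0.0040023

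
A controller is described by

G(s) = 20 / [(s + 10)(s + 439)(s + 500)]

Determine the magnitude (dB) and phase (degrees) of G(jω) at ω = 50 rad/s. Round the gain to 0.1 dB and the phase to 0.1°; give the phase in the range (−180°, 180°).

-115.1 dB, -90.9°

At s = jω = j50:
pole (s+10): 10 + j50 → |·| = √(10²+50²) = √2600 ≈ 50.99, ∠ = arctan(50/10) ≈ 78.69°
pole (s+439): 439 + j50 → |·| = √(439²+50²) = √195221 ≈ 441.84, ∠ = arctan(50/439) ≈ 6.50°
pole (s+500): 500 + j50 → |·| = √(500²+50²) = √252500 ≈ 502.49, ∠ = arctan(50/500) ≈ 5.71°
|G| = 20 / 1.1321e+07 ≈ 1.7666e-06
Gain = 20 log₁₀(1.7666e-06) ≈ -115.06 dB
∠G = 0.00° − 90.90° = -90.90°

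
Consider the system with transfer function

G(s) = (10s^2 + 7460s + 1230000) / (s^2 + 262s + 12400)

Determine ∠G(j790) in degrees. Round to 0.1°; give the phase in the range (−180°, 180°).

-30.9°

Substitute s = j790:
Numerator: 10(j790)^2 + 7460(j790) + 1230000 = -5011000 + j5893400
Denominator: (j790)^2 + 262(j790) + 12400 = -611700 + j206980
|N| = √(5011000² + 5893400²) ≈ 7.7358e+06, ∠N ≈ 130.37°
|D| = √(611700² + 206980²) ≈ 6.4577e+05, ∠D ≈ 161.31°
∠G = 130.37° − 161.31° = -30.94°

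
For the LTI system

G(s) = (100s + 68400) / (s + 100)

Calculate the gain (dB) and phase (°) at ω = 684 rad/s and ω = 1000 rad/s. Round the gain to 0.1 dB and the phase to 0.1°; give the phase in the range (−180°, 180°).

Substitute s = j684:
Numerator: 100(j684) + 68400 = 68400 + j68400
Denominator: (j684) + 100 = 100 + j684
|N| = √(68400² + 68400²) ≈ 96732, ∠N ≈ 45.00°
|D| = √(100² + 684²) ≈ 691.27, ∠D ≈ 81.68°
|G| = 96732 / 691.27 ≈ 139.93
Gain = 20 log₁₀(139.93) ≈ 42.92 dB
∠G = 45.00° − 81.68° = -36.68°

Substitute s = j1000:
Numerator: 100(j1000) + 68400 = 68400 + j100000
Denominator: (j1000) + 100 = 100 + j1000
|N| = √(68400² + 100000²) ≈ 1.2116e+05, ∠N ≈ 55.63°
|D| = √(100² + 1000²) ≈ 1005, ∠D ≈ 84.29°
|G| = 1.2116e+05 / 1005 ≈ 120.56
Gain = 20 log₁₀(120.56) ≈ 41.62 dB
∠G = 55.63° − 84.29° = -28.66°

ω = 684: 42.9 dB, -36.7°; ω = 1000: 41.6 dB, -28.7°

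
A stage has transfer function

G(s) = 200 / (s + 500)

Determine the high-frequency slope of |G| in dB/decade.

Each pole contributes −20 dB/decade at high frequency; each zero contributes +20 dB/decade.
Net: 0 zero(s) − 1 pole(s) → -20 dB/decade.

-20 dB/decade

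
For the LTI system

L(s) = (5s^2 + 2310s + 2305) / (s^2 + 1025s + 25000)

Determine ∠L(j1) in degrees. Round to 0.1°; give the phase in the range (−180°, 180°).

42.8°

Substitute s = j1:
Numerator: 5(j1)^2 + 2310(j1) + 2305 = 2300 + j2310
Denominator: (j1)^2 + 1025(j1) + 25000 = 24999 + j1025
|N| = √(2300² + 2310²) ≈ 3259.8, ∠N ≈ 45.12°
|D| = √(24999² + 1025²) ≈ 25020, ∠D ≈ 2.35°
∠L = 45.12° − 2.35° = 42.77°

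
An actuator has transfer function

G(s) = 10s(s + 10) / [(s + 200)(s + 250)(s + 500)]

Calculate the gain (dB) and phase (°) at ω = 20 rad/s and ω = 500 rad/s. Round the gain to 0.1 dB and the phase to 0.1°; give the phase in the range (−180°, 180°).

At s = jω = j20:
zero (s+10): 10 + j20 → |·| = √(10²+20²) = √500 ≈ 22.361, ∠ = arctan(20/10) ≈ 63.43°
zero at origin: s = j20 → |·| = 20, ∠ = 90.00°
pole (s+200): 200 + j20 → |·| = √(200²+20²) = √40400 ≈ 201, ∠ = arctan(20/200) ≈ 5.71°
pole (s+250): 250 + j20 → |·| = √(250²+20²) = √62900 ≈ 250.8, ∠ = arctan(20/250) ≈ 4.57°
pole (s+500): 500 + j20 → |·| = √(500²+20²) = √250400 ≈ 500.4, ∠ = arctan(20/500) ≈ 2.29°
|G| = 10 · 447.22 / 2.5226e+07 ≈ 0.00017729
Gain = 20 log₁₀(0.00017729) ≈ -75.03 dB
∠G = 153.43° − 12.57° = 140.86°

At s = jω = j500:
zero (s+10): 10 + j500 → |·| = √(10²+500²) = √250100 ≈ 500.1, ∠ = arctan(500/10) ≈ 88.85°
zero at origin: s = j500 → |·| = 500, ∠ = 90.00°
pole (s+200): 200 + j500 → |·| = √(200²+500²) = √290000 ≈ 538.52, ∠ = arctan(500/200) ≈ 68.20°
pole (s+250): 250 + j500 → |·| = √(250²+500²) = √312500 ≈ 559.02, ∠ = arctan(500/250) ≈ 63.43°
pole (s+500): 500 + j500 → |·| = √(500²+500²) = √500000 ≈ 707.11, ∠ = arctan(500/500) ≈ 45.00°
|G| = 10 · 2.5005e+05 / 2.1287e+08 ≈ 0.011747
Gain = 20 log₁₀(0.011747) ≈ -38.60 dB
∠G = 178.85° − 176.63° = 2.22°

ω = 20: -75.0 dB, 140.9°; ω = 500: -38.6 dB, 2.2°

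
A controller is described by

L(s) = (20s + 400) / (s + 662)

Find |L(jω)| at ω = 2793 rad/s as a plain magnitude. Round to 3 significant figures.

Substitute s = j2793:
Numerator: 20(j2793) + 400 = 400 + j55860
Denominator: (j2793) + 662 = 662 + j2793
|N| = √(400² + 55860²) ≈ 55861, ∠N ≈ 89.59°
|D| = √(662² + 2793²) ≈ 2870.4, ∠D ≈ 76.67°
|L| = 55861 / 2870.4 ≈ 19.461

19.5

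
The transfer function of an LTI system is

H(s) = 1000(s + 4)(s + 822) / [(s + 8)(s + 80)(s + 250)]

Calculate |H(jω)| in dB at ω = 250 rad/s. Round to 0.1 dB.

At s = jω = j250:
zero (s+4): 4 + j250 → |·| = √(4²+250²) = √62516 ≈ 250.03, ∠ = arctan(250/4) ≈ 89.08°
zero (s+822): 822 + j250 → |·| = √(822²+250²) = √738184 ≈ 859.18, ∠ = arctan(250/822) ≈ 16.92°
pole (s+8): 8 + j250 → |·| = √(8²+250²) = √62564 ≈ 250.13, ∠ = arctan(250/8) ≈ 88.17°
pole (s+80): 80 + j250 → |·| = √(80²+250²) = √68900 ≈ 262.49, ∠ = arctan(250/80) ≈ 72.26°
pole (s+250): 250 + j250 → |·| = √(250²+250²) = √125000 ≈ 353.55, ∠ = arctan(250/250) ≈ 45.00°
|H| = 1000 · 2.1482e+05 / 2.3213e+07 ≈ 9.2543
Gain = 20 log₁₀(9.2543) ≈ 19.33 dB

19.3 dB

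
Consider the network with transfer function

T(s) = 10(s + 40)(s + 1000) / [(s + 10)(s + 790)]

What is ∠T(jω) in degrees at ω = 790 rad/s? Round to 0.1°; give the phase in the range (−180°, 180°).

At s = jω = j790:
zero (s+40): 40 + j790 → |·| = √(40²+790²) = √625700 ≈ 791.01, ∠ = arctan(790/40) ≈ 87.10°
zero (s+1000): 1000 + j790 → |·| = √(1000²+790²) = √1624100 ≈ 1274.4, ∠ = arctan(790/1000) ≈ 38.31°
pole (s+10): 10 + j790 → |·| = √(10²+790²) = √624200 ≈ 790.06, ∠ = arctan(790/10) ≈ 89.27°
pole (s+790): 790 + j790 → |·| = √(790²+790²) = √1248200 ≈ 1117.2, ∠ = arctan(790/790) ≈ 45.00°
∠T = 125.41° − 134.27° = -8.86°

-8.9°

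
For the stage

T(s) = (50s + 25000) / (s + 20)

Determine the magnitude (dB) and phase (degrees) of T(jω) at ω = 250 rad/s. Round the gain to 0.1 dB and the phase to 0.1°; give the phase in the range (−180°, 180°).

40.9 dB, -58.9°

Substitute s = j250:
Numerator: 50(j250) + 25000 = 25000 + j12500
Denominator: (j250) + 20 = 20 + j250
|N| = √(25000² + 12500²) ≈ 27951, ∠N ≈ 26.57°
|D| = √(20² + 250²) ≈ 250.8, ∠D ≈ 85.43°
|T| = 27951 / 250.8 ≈ 111.45
Gain = 20 log₁₀(111.45) ≈ 40.94 dB
∠T = 26.57° − 85.43° = -58.86°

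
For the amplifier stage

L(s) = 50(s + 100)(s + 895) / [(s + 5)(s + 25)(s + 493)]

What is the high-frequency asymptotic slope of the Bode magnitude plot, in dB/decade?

Each pole contributes −20 dB/decade at high frequency; each zero contributes +20 dB/decade.
Net: 2 zero(s) − 3 pole(s) → -20 dB/decade.

-20 dB/decade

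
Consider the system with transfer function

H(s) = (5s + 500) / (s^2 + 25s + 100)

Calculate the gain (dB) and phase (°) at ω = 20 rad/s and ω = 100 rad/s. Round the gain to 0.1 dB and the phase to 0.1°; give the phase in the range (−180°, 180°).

ω = 20: -1.2 dB, -109.7°; ω = 100: -23.2 dB, -120.8°

Substitute s = j20:
Numerator: 5(j20) + 500 = 500 + j100
Denominator: (j20)^2 + 25(j20) + 100 = -300 + j500
|N| = √(500² + 100²) ≈ 509.9, ∠N ≈ 11.31°
|D| = √(300² + 500²) ≈ 583.1, ∠D ≈ 120.96°
|H| = 509.9 / 583.1 ≈ 0.87446
Gain = 20 log₁₀(0.87446) ≈ -1.17 dB
∠H = 11.31° − 120.96° = -109.65°

Substitute s = j100:
Numerator: 5(j100) + 500 = 500 + j500
Denominator: (j100)^2 + 25(j100) + 100 = -9900 + j2500
|N| = √(500² + 500²) ≈ 707.11, ∠N ≈ 45.00°
|D| = √(9900² + 2500²) ≈ 10211, ∠D ≈ 165.83°
|H| = 707.11 / 10211 ≈ 0.06925
Gain = 20 log₁₀(0.06925) ≈ -23.19 dB
∠H = 45.00° − 165.83° = -120.83°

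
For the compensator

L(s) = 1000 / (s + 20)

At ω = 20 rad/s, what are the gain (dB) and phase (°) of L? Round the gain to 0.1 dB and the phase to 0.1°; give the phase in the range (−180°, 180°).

31.0 dB, -45.0°

Substitute s = j20:
Numerator: 1000 = 1000 + j0
Denominator: (j20) + 20 = 20 + j20
|N| = √(1000² + 0²) ≈ 1000, ∠N ≈ 0.00°
|D| = √(20² + 20²) ≈ 28.284, ∠D ≈ 45.00°
|L| = 1000 / 28.284 ≈ 35.356
Gain = 20 log₁₀(35.356) ≈ 30.97 dB
∠L = 0.00° − 45.00° = -45.00°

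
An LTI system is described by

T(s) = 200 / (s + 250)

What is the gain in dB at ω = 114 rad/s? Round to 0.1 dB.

-2.8 dB

Substitute s = j114:
Numerator: 200 = 200 + j0
Denominator: (j114) + 250 = 250 + j114
|N| = √(200² + 0²) ≈ 200, ∠N ≈ 0.00°
|D| = √(250² + 114²) ≈ 274.77, ∠D ≈ 24.51°
|T| = 200 / 274.77 ≈ 0.72788
Gain = 20 log₁₀(0.72788) ≈ -2.76 dB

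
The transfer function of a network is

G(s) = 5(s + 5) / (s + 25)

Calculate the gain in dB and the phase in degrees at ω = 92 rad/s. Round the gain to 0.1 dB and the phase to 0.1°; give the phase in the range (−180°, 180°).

13.7 dB, 12.1°

At s = jω = j92:
zero (s+5): 5 + j92 → |·| = √(5²+92²) = √8489 ≈ 92.136, ∠ = arctan(92/5) ≈ 86.89°
pole (s+25): 25 + j92 → |·| = √(25²+92²) = √9089 ≈ 95.336, ∠ = arctan(92/25) ≈ 74.80°
|G| = 5 · 92.136 / 95.336 ≈ 4.8322
Gain = 20 log₁₀(4.8322) ≈ 13.68 dB
∠G = 86.89° − 74.80° = 12.09°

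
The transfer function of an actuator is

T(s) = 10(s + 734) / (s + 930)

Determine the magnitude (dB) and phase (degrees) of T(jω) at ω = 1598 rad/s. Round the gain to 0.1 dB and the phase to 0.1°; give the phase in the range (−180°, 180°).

19.6 dB, 5.5°

At s = jω = j1598:
zero (s+734): 734 + j1598 → |·| = √(734²+1598²) = √3092360 ≈ 1758.5, ∠ = arctan(1598/734) ≈ 65.33°
pole (s+930): 930 + j1598 → |·| = √(930²+1598²) = √3418504 ≈ 1848.9, ∠ = arctan(1598/930) ≈ 59.80°
|T| = 10 · 1758.5 / 1848.9 ≈ 9.5111
Gain = 20 log₁₀(9.5111) ≈ 19.56 dB
∠T = 65.33° − 59.80° = 5.53°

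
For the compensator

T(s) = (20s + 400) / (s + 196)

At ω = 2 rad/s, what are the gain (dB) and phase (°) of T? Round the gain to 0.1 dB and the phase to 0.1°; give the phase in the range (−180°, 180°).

6.2 dB, 5.1°

Substitute s = j2:
Numerator: 20(j2) + 400 = 400 + j40
Denominator: (j2) + 196 = 196 + j2
|N| = √(400² + 40²) ≈ 402, ∠N ≈ 5.71°
|D| = √(196² + 2²) ≈ 196.01, ∠D ≈ 0.58°
|T| = 402 / 196.01 ≈ 2.0509
Gain = 20 log₁₀(2.0509) ≈ 6.24 dB
∠T = 5.71° − 0.58° = 5.13°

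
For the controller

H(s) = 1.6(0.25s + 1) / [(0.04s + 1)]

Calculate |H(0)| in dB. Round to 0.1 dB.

H(0) = 1.6 · 1 / 1 = 1.6
20 log₁₀(1.6) ≈ 4.08 dB

4.1 dB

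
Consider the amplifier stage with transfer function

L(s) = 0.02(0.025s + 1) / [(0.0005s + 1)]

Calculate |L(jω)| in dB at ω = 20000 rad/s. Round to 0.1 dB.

-0.0 dB

At ω = 20000 rad/s:
zero (1 + j20000·0.025) = 1 + j500 → |·| ≈ 500, ∠ ≈ 89.89°
pole (1 + j20000·0.0005) = 1 + j10 → |·| ≈ 10.05, ∠ ≈ 84.29°
|L| = 0.02 · 500 / (10.05) ≈ 0.99502
Gain = 20 log₁₀(0.99502) ≈ -0.04 dB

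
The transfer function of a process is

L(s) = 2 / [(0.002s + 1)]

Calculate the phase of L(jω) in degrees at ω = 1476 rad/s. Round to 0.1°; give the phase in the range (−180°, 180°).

-71.3°

At ω = 1476 rad/s:
pole (1 + j1476·0.002) = 1 + j2.952 → |·| ≈ 3.1168, ∠ ≈ 71.29°
∠L = (0°) − (71.29°) = -71.29°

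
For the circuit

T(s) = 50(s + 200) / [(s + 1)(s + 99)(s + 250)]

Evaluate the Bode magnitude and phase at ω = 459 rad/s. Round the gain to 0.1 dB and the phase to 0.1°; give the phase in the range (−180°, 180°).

-73.1 dB, -162.7°

At s = jω = j459:
zero (s+200): 200 + j459 → |·| = √(200²+459²) = √250681 ≈ 500.68, ∠ = arctan(459/200) ≈ 66.46°
pole (s+1): 1 + j459 → |·| = √(1²+459²) = √210682 ≈ 459, ∠ = arctan(459/1) ≈ 89.88°
pole (s+99): 99 + j459 → |·| = √(99²+459²) = √220482 ≈ 469.56, ∠ = arctan(459/99) ≈ 77.83°
pole (s+250): 250 + j459 → |·| = √(250²+459²) = √273181 ≈ 522.67, ∠ = arctan(459/250) ≈ 61.42°
|T| = 50 · 500.68 / 1.1265e+08 ≈ 0.00022223
Gain = 20 log₁₀(0.00022223) ≈ -73.06 dB
∠T = 66.46° − 229.13° = -162.67°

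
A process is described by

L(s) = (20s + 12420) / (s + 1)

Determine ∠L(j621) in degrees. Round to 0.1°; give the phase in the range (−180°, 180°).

Substitute s = j621:
Numerator: 20(j621) + 12420 = 12420 + j12420
Denominator: (j621) + 1 = 1 + j621
|N| = √(12420² + 12420²) ≈ 17565, ∠N ≈ 45.00°
|D| = √(1² + 621²) ≈ 621, ∠D ≈ 89.91°
∠L = 45.00° − 89.91° = -44.91°

-44.9°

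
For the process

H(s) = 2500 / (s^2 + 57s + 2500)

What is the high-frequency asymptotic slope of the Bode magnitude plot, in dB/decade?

Each pole contributes −20 dB/decade at high frequency; each zero contributes +20 dB/decade.
Net: 0 zero(s) − 2 pole(s) → -40 dB/decade.

-40 dB/decade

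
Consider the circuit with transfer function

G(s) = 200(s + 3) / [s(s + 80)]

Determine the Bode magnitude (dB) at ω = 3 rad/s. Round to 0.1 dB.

At s = jω = j3:
zero (s+3): 3 + j3 → |·| = √(3²+3²) = √18 ≈ 4.2426, ∠ = arctan(3/3) ≈ 45.00°
pole (s+80): 80 + j3 → |·| = √(80²+3²) = √6409 ≈ 80.056, ∠ = arctan(3/80) ≈ 2.15°
pole at origin: |s| = 3, ∠ = 90.00° (in denominator)
|G| = 200 · 4.2426 / 240.17 ≈ 3.533
Gain = 20 log₁₀(3.533) ≈ 10.96 dB

11.0 dB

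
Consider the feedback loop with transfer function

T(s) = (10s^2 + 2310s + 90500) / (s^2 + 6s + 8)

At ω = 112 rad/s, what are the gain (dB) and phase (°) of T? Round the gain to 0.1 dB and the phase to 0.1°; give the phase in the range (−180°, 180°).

26.4 dB, -79.2°

Substitute s = j112:
Numerator: 10(j112)^2 + 2310(j112) + 90500 = -34940 + j258720
Denominator: (j112)^2 + 6(j112) + 8 = -12536 + j672
|N| = √(34940² + 258720²) ≈ 2.6107e+05, ∠N ≈ 97.69°
|D| = √(12536² + 672²) ≈ 12554, ∠D ≈ 176.93°
|T| = 2.6107e+05 / 12554 ≈ 20.796
Gain = 20 log₁₀(20.796) ≈ 26.36 dB
∠T = 97.69° − 176.93° = -79.24°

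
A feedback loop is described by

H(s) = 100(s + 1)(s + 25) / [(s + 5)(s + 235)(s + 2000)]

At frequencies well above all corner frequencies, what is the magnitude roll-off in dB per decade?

-20 dB/decade

Each pole contributes −20 dB/decade at high frequency; each zero contributes +20 dB/decade.
Net: 2 zero(s) − 3 pole(s) → -20 dB/decade.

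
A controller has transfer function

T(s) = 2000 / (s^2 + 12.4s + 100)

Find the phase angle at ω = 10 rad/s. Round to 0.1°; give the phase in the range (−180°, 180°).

At s = jω = j10:
quadratic: (j10)² + 12.4·j10 + 100 = 0 + j124 → |·| ≈ 124, ∠ ≈ 90.00°
∠T = 0.00° − 90.00° = -90.00°

-90.0°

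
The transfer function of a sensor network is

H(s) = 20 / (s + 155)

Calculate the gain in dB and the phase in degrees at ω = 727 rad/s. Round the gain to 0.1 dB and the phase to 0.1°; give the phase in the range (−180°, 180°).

-31.4 dB, -78.0°

Substitute s = j727:
Numerator: 20 = 20 + j0
Denominator: (j727) + 155 = 155 + j727
|N| = √(20² + 0²) ≈ 20, ∠N ≈ 0.00°
|D| = √(155² + 727²) ≈ 743.34, ∠D ≈ 77.96°
|H| = 20 / 743.34 ≈ 0.026906
Gain = 20 log₁₀(0.026906) ≈ -31.40 dB
∠H = 0.00° − 77.96° = -77.96°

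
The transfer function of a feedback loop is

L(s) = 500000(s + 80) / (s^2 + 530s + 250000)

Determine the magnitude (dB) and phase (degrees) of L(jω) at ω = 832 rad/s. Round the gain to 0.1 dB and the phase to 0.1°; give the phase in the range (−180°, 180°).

56.5 dB, -50.6°

At s = jω = j832:
zero (s+80): 80 + j832 → |·| = √(80²+832²) = √698624 ≈ 835.84, ∠ = arctan(832/80) ≈ 84.51°
quadratic: (j832)² + 530·j832 + 250000 = -442224 + j440960 → |·| ≈ 6.2451e+05, ∠ ≈ 135.08°
|L| = 500000 · 835.84 / 6.2451e+05 ≈ 669.2
Gain = 20 log₁₀(669.2) ≈ 56.51 dB
∠L = 84.51° − 135.08° = -50.57°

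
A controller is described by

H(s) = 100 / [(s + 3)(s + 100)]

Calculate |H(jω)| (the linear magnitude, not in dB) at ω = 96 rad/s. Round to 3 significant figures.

0.00751

At s = jω = j96:
pole (s+3): 3 + j96 → |·| = √(3²+96²) = √9225 ≈ 96.047, ∠ = arctan(96/3) ≈ 88.21°
pole (s+100): 100 + j96 → |·| = √(100²+96²) = √19216 ≈ 138.62, ∠ = arctan(96/100) ≈ 43.83°
|H| = 100 / 13314 ≈ 0.0075109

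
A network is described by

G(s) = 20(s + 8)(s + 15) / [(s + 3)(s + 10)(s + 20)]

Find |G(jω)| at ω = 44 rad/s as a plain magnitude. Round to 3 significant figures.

At s = jω = j44:
zero (s+8): 8 + j44 → |·| = √(8²+44²) = √2000 ≈ 44.721, ∠ = arctan(44/8) ≈ 79.70°
zero (s+15): 15 + j44 → |·| = √(15²+44²) = √2161 ≈ 46.487, ∠ = arctan(44/15) ≈ 71.18°
pole (s+3): 3 + j44 → |·| = √(3²+44²) = √1945 ≈ 44.102, ∠ = arctan(44/3) ≈ 86.10°
pole (s+10): 10 + j44 → |·| = √(10²+44²) = √2036 ≈ 45.122, ∠ = arctan(44/10) ≈ 77.20°
pole (s+20): 20 + j44 → |·| = √(20²+44²) = √2336 ≈ 48.332, ∠ = arctan(44/20) ≈ 65.56°
|G| = 20 · 2078.9 / 96179 ≈ 0.4323

0.432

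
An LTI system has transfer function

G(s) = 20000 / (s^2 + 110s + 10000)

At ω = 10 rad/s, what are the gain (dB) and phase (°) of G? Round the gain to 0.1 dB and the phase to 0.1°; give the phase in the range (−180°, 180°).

6.1 dB, -6.3°

At s = jω = j10:
quadratic: (j10)² + 110·j10 + 10000 = 9900 + j1100 → |·| ≈ 9960.9, ∠ ≈ 6.34°
|G| = 20000 / 9960.9 ≈ 2.0079
Gain = 20 log₁₀(2.0079) ≈ 6.05 dB
∠G = 0.00° − 6.34° = -6.34°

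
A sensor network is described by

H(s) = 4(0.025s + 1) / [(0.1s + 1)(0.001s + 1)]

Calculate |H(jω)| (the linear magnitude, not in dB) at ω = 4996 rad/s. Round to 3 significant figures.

0.196

At ω = 4996 rad/s:
zero (1 + j4996·0.025) = 1 + j124.9 → |·| ≈ 124.9, ∠ ≈ 89.54°
pole (1 + j4996·0.1) = 1 + j499.6 → |·| ≈ 499.6, ∠ ≈ 89.89°
pole (1 + j4996·0.001) = 1 + j4.996 → |·| ≈ 5.0951, ∠ ≈ 78.68°
|H| = 4 · 124.9 / (499.6 · 5.0951) ≈ 0.19627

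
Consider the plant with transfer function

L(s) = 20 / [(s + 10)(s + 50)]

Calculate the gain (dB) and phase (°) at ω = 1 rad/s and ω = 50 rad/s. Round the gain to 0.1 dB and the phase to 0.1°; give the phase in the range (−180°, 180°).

ω = 1: -28.0 dB, -6.9°; ω = 50: -45.1 dB, -123.7°

At s = jω = j1:
pole (s+10): 10 + j1 → |·| = √(10²+1²) = √101 ≈ 10.05, ∠ = arctan(1/10) ≈ 5.71°
pole (s+50): 50 + j1 → |·| = √(50²+1²) = √2501 ≈ 50.01, ∠ = arctan(1/50) ≈ 1.15°
|L| = 20 / 502.6 ≈ 0.039793
Gain = 20 log₁₀(0.039793) ≈ -28.00 dB
∠L = 0.00° − 6.86° = -6.86°

At s = jω = j50:
pole (s+10): 10 + j50 → |·| = √(10²+50²) = √2600 ≈ 50.99, ∠ = arctan(50/10) ≈ 78.69°
pole (s+50): 50 + j50 → |·| = √(50²+50²) = √5000 ≈ 70.711, ∠ = arctan(50/50) ≈ 45.00°
|L| = 20 / 3605.6 ≈ 0.0055469
Gain = 20 log₁₀(0.0055469) ≈ -45.12 dB
∠L = 0.00° − 123.69° = -123.69°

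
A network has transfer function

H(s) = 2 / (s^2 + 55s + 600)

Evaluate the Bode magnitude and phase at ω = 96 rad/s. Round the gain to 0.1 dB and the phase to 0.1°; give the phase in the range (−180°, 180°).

-74.1 dB, -148.5°

Substitute s = j96:
Numerator: 2 = 2 + j0
Denominator: (j96)^2 + 55(j96) + 600 = -8616 + j5280
|N| = √(2² + 0²) ≈ 2, ∠N ≈ 0.00°
|D| = √(8616² + 5280²) ≈ 10105, ∠D ≈ 148.50°
|H| = 2 / 10105 ≈ 0.00019792
Gain = 20 log₁₀(0.00019792) ≈ -74.07 dB
∠H = 0.00° − 148.50° = -148.50°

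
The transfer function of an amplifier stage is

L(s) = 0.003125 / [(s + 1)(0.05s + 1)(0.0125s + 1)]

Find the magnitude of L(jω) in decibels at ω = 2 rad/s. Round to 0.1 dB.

-57.1 dB

At ω = 2 rad/s:
pole (1 + j2·1) = 1 + j2 → |·| ≈ 2.2361, ∠ ≈ 63.43°
pole (1 + j2·0.05) = 1 + j0.1 → |·| ≈ 1.005, ∠ ≈ 5.71°
pole (1 + j2·0.0125) = 1 + j0.025 → |·| ≈ 1.0003, ∠ ≈ 1.43°
|L| = 0.003125 · 1 / (2.2361 · 1.005 · 1.0003) ≈ 0.0013902
Gain = 20 log₁₀(0.0013902) ≈ -57.14 dB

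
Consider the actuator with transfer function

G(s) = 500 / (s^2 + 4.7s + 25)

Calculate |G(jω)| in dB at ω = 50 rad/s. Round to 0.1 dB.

-13.9 dB

At s = jω = j50:
quadratic: (j50)² + 4.7·j50 + 25 = -2475 + j235 → |·| ≈ 2486.1, ∠ ≈ 174.58°
|G| = 500 / 2486.1 ≈ 0.20112
Gain = 20 log₁₀(0.20112) ≈ -13.93 dB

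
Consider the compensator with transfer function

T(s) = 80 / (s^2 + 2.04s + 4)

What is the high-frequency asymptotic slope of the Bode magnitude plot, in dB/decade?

Each pole contributes −20 dB/decade at high frequency; each zero contributes +20 dB/decade.
Net: 0 zero(s) − 2 pole(s) → -40 dB/decade.

-40 dB/decade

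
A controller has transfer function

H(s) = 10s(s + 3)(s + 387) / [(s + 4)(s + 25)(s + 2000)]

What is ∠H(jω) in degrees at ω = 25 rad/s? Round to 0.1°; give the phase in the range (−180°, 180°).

At s = jω = j25:
zero (s+3): 3 + j25 → |·| = √(3²+25²) = √634 ≈ 25.179, ∠ = arctan(25/3) ≈ 83.16°
zero (s+387): 387 + j25 → |·| = √(387²+25²) = √150394 ≈ 387.81, ∠ = arctan(25/387) ≈ 3.70°
zero at origin: s = j25 → |·| = 25, ∠ = 90.00°
pole (s+4): 4 + j25 → |·| = √(4²+25²) = √641 ≈ 25.318, ∠ = arctan(25/4) ≈ 80.91°
pole (s+25): 25 + j25 → |·| = √(25²+25²) = √1250 ≈ 35.355, ∠ = arctan(25/25) ≈ 45.00°
pole (s+2000): 2000 + j25 → |·| = √(2000²+25²) = √4000625 ≈ 2000.2, ∠ = arctan(25/2000) ≈ 0.72°
∠H = 176.86° − 126.63° = 50.23°

50.2°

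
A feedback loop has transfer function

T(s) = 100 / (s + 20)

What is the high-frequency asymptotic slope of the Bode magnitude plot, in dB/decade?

Each pole contributes −20 dB/decade at high frequency; each zero contributes +20 dB/decade.
Net: 0 zero(s) − 1 pole(s) → -20 dB/decade.

-20 dB/decade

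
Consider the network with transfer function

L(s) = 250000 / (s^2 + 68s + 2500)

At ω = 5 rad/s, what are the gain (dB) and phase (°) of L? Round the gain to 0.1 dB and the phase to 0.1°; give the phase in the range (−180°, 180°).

40.0 dB, -7.8°

At s = jω = j5:
quadratic: (j5)² + 68·j5 + 2500 = 2475 + j340 → |·| ≈ 2498.2, ∠ ≈ 7.82°
|L| = 250000 / 2498.2 ≈ 100.07
Gain = 20 log₁₀(100.07) ≈ 40.01 dB
∠L = 0.00° − 7.82° = -7.82°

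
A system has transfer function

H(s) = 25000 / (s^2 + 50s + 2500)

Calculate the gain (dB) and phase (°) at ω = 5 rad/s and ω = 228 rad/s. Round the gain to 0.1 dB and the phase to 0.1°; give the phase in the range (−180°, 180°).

At s = jω = j5:
quadratic: (j5)² + 50·j5 + 2500 = 2475 + j250 → |·| ≈ 2487.6, ∠ ≈ 5.77°
|H| = 25000 / 2487.6 ≈ 10.05
Gain = 20 log₁₀(10.05) ≈ 20.04 dB
∠H = 0.00° − 5.77° = -5.77°

At s = jω = j228:
quadratic: (j228)² + 50·j228 + 2500 = -49484 + j11400 → |·| ≈ 50780, ∠ ≈ 167.03°
|H| = 25000 / 50780 ≈ 0.49232
Gain = 20 log₁₀(0.49232) ≈ -6.16 dB
∠H = 0.00° − 167.03° = -167.03°

ω = 5: 20.0 dB, -5.8°; ω = 228: -6.2 dB, -167.0°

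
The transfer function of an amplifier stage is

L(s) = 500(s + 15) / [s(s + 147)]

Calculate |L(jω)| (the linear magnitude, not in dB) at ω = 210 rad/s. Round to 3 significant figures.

1.96

At s = jω = j210:
zero (s+15): 15 + j210 → |·| = √(15²+210²) = √44325 ≈ 210.54, ∠ = arctan(210/15) ≈ 85.91°
pole (s+147): 147 + j210 → |·| = √(147²+210²) = √65709 ≈ 256.34, ∠ = arctan(210/147) ≈ 55.01°
pole at origin: |s| = 210, ∠ = 90.00° (in denominator)
|L| = 500 · 210.54 / 53831 ≈ 1.9556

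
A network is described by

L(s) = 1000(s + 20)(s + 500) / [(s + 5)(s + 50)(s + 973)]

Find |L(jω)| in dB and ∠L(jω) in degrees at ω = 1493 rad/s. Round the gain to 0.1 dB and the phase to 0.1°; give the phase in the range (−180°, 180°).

At s = jω = j1493:
zero (s+20): 20 + j1493 → |·| = √(20²+1493²) = √2229449 ≈ 1493.1, ∠ = arctan(1493/20) ≈ 89.23°
zero (s+500): 500 + j1493 → |·| = √(500²+1493²) = √2479049 ≈ 1574.5, ∠ = arctan(1493/500) ≈ 71.48°
pole (s+5): 5 + j1493 → |·| = √(5²+1493²) = √2229074 ≈ 1493, ∠ = arctan(1493/5) ≈ 89.81°
pole (s+50): 50 + j1493 → |·| = √(50²+1493²) = √2231549 ≈ 1493.8, ∠ = arctan(1493/50) ≈ 88.08°
pole (s+973): 973 + j1493 → |·| = √(973²+1493²) = √3175778 ≈ 1782.1, ∠ = arctan(1493/973) ≈ 56.91°
|L| = 1000 · 2.3509e+06 / 3.9745e+09 ≈ 0.5915
Gain = 20 log₁₀(0.5915) ≈ -4.56 dB
∠L = 160.71° − 234.80° = -74.09°

-4.6 dB, -74.1°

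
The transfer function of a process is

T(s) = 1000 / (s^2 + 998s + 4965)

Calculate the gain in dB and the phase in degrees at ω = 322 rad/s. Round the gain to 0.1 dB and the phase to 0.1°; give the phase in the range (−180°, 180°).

Substitute s = j322:
Numerator: 1000 = 1000 + j0
Denominator: (j322)^2 + 998(j322) + 4965 = -98719 + j321356
|N| = √(1000² + 0²) ≈ 1000, ∠N ≈ 0.00°
|D| = √(98719² + 321356²) ≈ 3.3618e+05, ∠D ≈ 107.08°
|T| = 1000 / 3.3618e+05 ≈ 0.0029746
Gain = 20 log₁₀(0.0029746) ≈ -50.53 dB
∠T = 0.00° − 107.08° = -107.08°

-50.5 dB, -107.1°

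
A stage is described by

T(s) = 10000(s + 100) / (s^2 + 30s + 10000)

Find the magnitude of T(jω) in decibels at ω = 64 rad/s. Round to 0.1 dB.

At s = jω = j64:
zero (s+100): 100 + j64 → |·| = √(100²+64²) = √14096 ≈ 118.73, ∠ = arctan(64/100) ≈ 32.62°
quadratic: (j64)² + 30·j64 + 10000 = 5904 + j1920 → |·| ≈ 6208.4, ∠ ≈ 18.01°
|T| = 10000 · 118.73 / 6208.4 ≈ 191.24
Gain = 20 log₁₀(191.24) ≈ 45.63 dB

45.6 dB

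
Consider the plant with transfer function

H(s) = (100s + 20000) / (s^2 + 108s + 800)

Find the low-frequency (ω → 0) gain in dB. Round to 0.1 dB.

28.0 dB

H(0) = 20000 / 800 = 25
20 log₁₀(25) ≈ 27.96 dB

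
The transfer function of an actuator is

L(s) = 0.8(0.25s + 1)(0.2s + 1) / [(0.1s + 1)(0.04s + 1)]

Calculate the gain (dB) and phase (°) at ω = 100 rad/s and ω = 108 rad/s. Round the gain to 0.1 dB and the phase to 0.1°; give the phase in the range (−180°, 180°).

At ω = 100 rad/s:
zero (1 + j100·0.25) = 1 + j25 → |·| ≈ 25.02, ∠ ≈ 87.71°
zero (1 + j100·0.2) = 1 + j20 → |·| ≈ 20.025, ∠ ≈ 87.14°
pole (1 + j100·0.1) = 1 + j10 → |·| ≈ 10.05, ∠ ≈ 84.29°
pole (1 + j100·0.04) = 1 + j4 → |·| ≈ 4.1231, ∠ ≈ 75.96°
|L| = 0.8 · 25.02 · 20.025 / (10.05 · 4.1231) ≈ 9.673
Gain = 20 log₁₀(9.673) ≈ 19.71 dB
∠L = (87.71° + 87.14°) − (84.29° + 75.96°) = 14.60°

At ω = 108 rad/s:
zero (1 + j108·0.25) = 1 + j27 → |·| ≈ 27.019, ∠ ≈ 87.88°
zero (1 + j108·0.2) = 1 + j21.6 → |·| ≈ 21.623, ∠ ≈ 87.35°
pole (1 + j108·0.1) = 1 + j10.8 → |·| ≈ 10.846, ∠ ≈ 84.71°
pole (1 + j108·0.04) = 1 + j4.32 → |·| ≈ 4.4342, ∠ ≈ 76.97°
|L| = 0.8 · 27.019 · 21.623 / (10.846 · 4.4342) ≈ 9.7183
Gain = 20 log₁₀(9.7183) ≈ 19.75 dB
∠L = (87.88° + 87.35°) − (84.71° + 76.97°) = 13.55°

ω = 100: 19.7 dB, 14.6°; ω = 108: 19.8 dB, 13.6°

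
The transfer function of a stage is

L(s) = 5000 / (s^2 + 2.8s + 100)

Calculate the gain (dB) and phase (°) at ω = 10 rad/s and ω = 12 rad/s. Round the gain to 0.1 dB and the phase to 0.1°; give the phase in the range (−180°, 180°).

ω = 10: 45.0 dB, -90.0°; ω = 12: 39.1 dB, -142.6°

At s = jω = j10:
quadratic: (j10)² + 2.8·j10 + 100 = 0 + j28 → |·| ≈ 28, ∠ ≈ 90.00°
|L| = 5000 / 28 ≈ 178.57
Gain = 20 log₁₀(178.57) ≈ 45.04 dB
∠L = 0.00° − 90.00° = -90.00°

At s = jω = j12:
quadratic: (j12)² + 2.8·j12 + 100 = -44 + j33.6 → |·| ≈ 55.362, ∠ ≈ 142.63°
|L| = 5000 / 55.362 ≈ 90.315
Gain = 20 log₁₀(90.315) ≈ 39.12 dB
∠L = 0.00° − 142.63° = -142.63°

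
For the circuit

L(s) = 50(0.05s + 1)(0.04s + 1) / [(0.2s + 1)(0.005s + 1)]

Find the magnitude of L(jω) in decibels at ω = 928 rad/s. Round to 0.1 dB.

At ω = 928 rad/s:
zero (1 + j928·0.05) = 1 + j46.4 → |·| ≈ 46.411, ∠ ≈ 88.77°
zero (1 + j928·0.04) = 1 + j37.12 → |·| ≈ 37.133, ∠ ≈ 88.46°
pole (1 + j928·0.2) = 1 + j185.6 → |·| ≈ 185.6, ∠ ≈ 89.69°
pole (1 + j928·0.005) = 1 + j4.64 → |·| ≈ 4.7465, ∠ ≈ 77.84°
|L| = 50 · 46.411 · 37.133 / (185.6 · 4.7465) ≈ 97.814
Gain = 20 log₁₀(97.814) ≈ 39.81 dB

39.8 dB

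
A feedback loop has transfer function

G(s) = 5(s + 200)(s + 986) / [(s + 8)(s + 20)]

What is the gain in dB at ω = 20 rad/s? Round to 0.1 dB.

64.2 dB

At s = jω = j20:
zero (s+200): 200 + j20 → |·| = √(200²+20²) = √40400 ≈ 201, ∠ = arctan(20/200) ≈ 5.71°
zero (s+986): 986 + j20 → |·| = √(986²+20²) = √972596 ≈ 986.2, ∠ = arctan(20/986) ≈ 1.16°
pole (s+8): 8 + j20 → |·| = √(8²+20²) = √464 ≈ 21.541, ∠ = arctan(20/8) ≈ 68.20°
pole (s+20): 20 + j20 → |·| = √(20²+20²) = √800 ≈ 28.284, ∠ = arctan(20/20) ≈ 45.00°
|G| = 5 · 1.9823e+05 / 609.27 ≈ 1626.8
Gain = 20 log₁₀(1626.8) ≈ 64.23 dB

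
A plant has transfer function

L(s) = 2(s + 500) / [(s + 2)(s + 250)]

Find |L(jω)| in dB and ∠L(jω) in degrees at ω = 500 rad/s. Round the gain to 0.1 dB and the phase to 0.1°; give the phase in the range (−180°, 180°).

-45.9 dB, -108.2°

At s = jω = j500:
zero (s+500): 500 + j500 → |·| = √(500²+500²) = √500000 ≈ 707.11, ∠ = arctan(500/500) ≈ 45.00°
pole (s+2): 2 + j500 → |·| = √(2²+500²) = √250004 ≈ 500, ∠ = arctan(500/2) ≈ 89.77°
pole (s+250): 250 + j500 → |·| = √(250²+500²) = √312500 ≈ 559.02, ∠ = arctan(500/250) ≈ 63.43°
|L| = 2 · 707.11 / 2.7951e+05 ≈ 0.0050596
Gain = 20 log₁₀(0.0050596) ≈ -45.92 dB
∠L = 45.00° − 153.20° = -108.20°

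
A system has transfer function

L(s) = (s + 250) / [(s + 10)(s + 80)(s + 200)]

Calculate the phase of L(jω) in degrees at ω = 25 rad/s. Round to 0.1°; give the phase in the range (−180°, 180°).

At s = jω = j25:
zero (s+250): 250 + j25 → |·| = √(250²+25²) = √63125 ≈ 251.25, ∠ = arctan(25/250) ≈ 5.71°
pole (s+10): 10 + j25 → |·| = √(10²+25²) = √725 ≈ 26.926, ∠ = arctan(25/10) ≈ 68.20°
pole (s+80): 80 + j25 → |·| = √(80²+25²) = √7025 ≈ 83.815, ∠ = arctan(25/80) ≈ 17.35°
pole (s+200): 200 + j25 → |·| = √(200²+25²) = √40625 ≈ 201.56, ∠ = arctan(25/200) ≈ 7.13°
∠L = 5.71° − 92.68° = -86.97°

-87.0°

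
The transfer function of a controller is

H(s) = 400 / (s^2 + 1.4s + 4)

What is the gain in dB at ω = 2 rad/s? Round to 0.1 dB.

43.1 dB

At s = jω = j2:
quadratic: (j2)² + 1.4·j2 + 4 = 0 + j2.8 → |·| ≈ 2.8, ∠ ≈ 90.00°
|H| = 400 / 2.8 ≈ 142.86
Gain = 20 log₁₀(142.86) ≈ 43.10 dB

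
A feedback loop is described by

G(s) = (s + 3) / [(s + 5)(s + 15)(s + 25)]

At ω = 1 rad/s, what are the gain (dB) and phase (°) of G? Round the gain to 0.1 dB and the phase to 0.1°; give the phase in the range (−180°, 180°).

At s = jω = j1:
zero (s+3): 3 + j1 → |·| = √(3²+1²) = √10 ≈ 3.1623, ∠ = arctan(1/3) ≈ 18.43°
pole (s+5): 5 + j1 → |·| = √(5²+1²) = √26 ≈ 5.099, ∠ = arctan(1/5) ≈ 11.31°
pole (s+15): 15 + j1 → |·| = √(15²+1²) = √226 ≈ 15.033, ∠ = arctan(1/15) ≈ 3.81°
pole (s+25): 25 + j1 → |·| = √(25²+1²) = √626 ≈ 25.02, ∠ = arctan(1/25) ≈ 2.29°
|G| = 1 · 3.1623 / 1917.9 ≈ 0.0016488
Gain = 20 log₁₀(0.0016488) ≈ -55.66 dB
∠G = 18.43° − 17.41° = 1.02°

-55.7 dB, 1.0°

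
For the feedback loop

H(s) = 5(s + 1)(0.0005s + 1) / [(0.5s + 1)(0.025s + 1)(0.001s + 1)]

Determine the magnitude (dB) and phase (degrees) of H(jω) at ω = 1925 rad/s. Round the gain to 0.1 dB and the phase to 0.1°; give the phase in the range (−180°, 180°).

At ω = 1925 rad/s:
zero (1 + j1925·1) = 1 + j1925 → |·| ≈ 1925, ∠ ≈ 89.97°
zero (1 + j1925·0.0005) = 1 + j0.9625 → |·| ≈ 1.388, ∠ ≈ 43.91°
pole (1 + j1925·0.5) = 1 + j962.5 → |·| ≈ 962.5, ∠ ≈ 89.94°
pole (1 + j1925·0.025) = 1 + j48.125 → |·| ≈ 48.135, ∠ ≈ 88.81°
pole (1 + j1925·0.001) = 1 + j1.925 → |·| ≈ 2.1692, ∠ ≈ 62.55°
|H| = 5 · 1925 · 1.388 / (962.5 · 48.135 · 2.1692) ≈ 0.13293
Gain = 20 log₁₀(0.13293) ≈ -17.53 dB
∠H = (89.97° + 43.91°) − (89.94° + 88.81° + 62.55°) = -107.42°

-17.5 dB, -107.4°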